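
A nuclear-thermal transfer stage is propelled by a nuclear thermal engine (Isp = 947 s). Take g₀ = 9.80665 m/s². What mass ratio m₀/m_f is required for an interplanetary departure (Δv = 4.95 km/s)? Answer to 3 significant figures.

v_e = Isp · g₀ = 947 × 9.80665 = 9286.9 m/s.
Using Δv = v_e ln(m₀/m_f): m₀/m_f = exp(Δv / v_e) = exp(4950 / 9286.9) = exp(0.5330) = 1.7041.

mass ratio ≈ 1.70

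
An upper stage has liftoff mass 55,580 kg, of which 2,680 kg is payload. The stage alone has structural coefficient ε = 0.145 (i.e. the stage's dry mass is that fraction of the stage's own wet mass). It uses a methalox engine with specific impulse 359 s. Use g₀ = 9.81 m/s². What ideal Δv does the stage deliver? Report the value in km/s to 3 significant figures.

Δv ≈ 5.92 km/s

Stage wet mass = m₀ − payload = 55,580 − 2,680 = 52,900 kg.
Stage dry mass = ε × stage wet mass = 0.145 × 52,900 = 7,670.5 kg.
Burnout mass m_f = stage dry + payload = 7,670.5 + 2,680 = 10,350.5 kg.
v_e = Isp · g₀ = 359 × 9.81 = 3521.8 m/s.
Δv = v_e · ln(55,580/10,350.5) = 3521.8 × ln(5.37) = 3521.8 × 1.6808 ≈ 5919 m/s.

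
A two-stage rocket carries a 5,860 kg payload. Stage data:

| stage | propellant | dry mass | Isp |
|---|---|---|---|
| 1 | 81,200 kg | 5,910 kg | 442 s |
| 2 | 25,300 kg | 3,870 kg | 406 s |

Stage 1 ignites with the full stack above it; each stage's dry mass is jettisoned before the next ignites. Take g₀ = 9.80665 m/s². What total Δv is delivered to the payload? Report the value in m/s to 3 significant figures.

Ignition mass of stage 1 = 81,200+5,910 + 25,300+3,870 + 5,860 = 122,140 kg.
Stage 1: m₀ = 122,140 kg, m_f = 122,140 − 81,200 = 40,940 kg; Δv = 442×9.80665×ln(2.983) = 4334.5×1.0931 ≈ 4738 m/s.
Stage 2: m₀ = 35,030 kg, m_f = 35,030 − 25,300 = 9,730 kg; Δv = 406×9.80665×ln(3.6) = 3981.5×1.2810 ≈ 5100 m/s.
Total Δv = 4738 + 5100 = 9838 m/s.

Δv ≈ 9840 m/s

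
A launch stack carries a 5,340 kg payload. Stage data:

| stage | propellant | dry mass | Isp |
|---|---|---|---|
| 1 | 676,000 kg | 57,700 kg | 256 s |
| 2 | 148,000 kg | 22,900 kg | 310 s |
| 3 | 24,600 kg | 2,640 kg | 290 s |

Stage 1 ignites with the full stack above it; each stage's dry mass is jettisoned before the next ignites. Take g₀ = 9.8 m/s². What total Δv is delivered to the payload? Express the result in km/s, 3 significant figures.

Δv ≈ 11.2 km/s

Ignition mass of stage 1 = 676,000+57,700 + 148,000+22,900 + 24,600+2,640 + 5,340 = 937,180 kg.
Stage 1: m₀ = 937,180 kg, m_f = 937,180 − 676,000 = 261,180 kg; Δv = 256×9.8×ln(3.588) = 2508.8×1.2777 ≈ 3205 m/s.
Stage 2: m₀ = 203,480 kg, m_f = 203,480 − 148,000 = 55,480 kg; Δv = 310×9.8×ln(3.668) = 3038.0×1.2995 ≈ 3948 m/s.
Stage 3: m₀ = 32,580 kg, m_f = 32,580 − 24,600 = 7,980 kg; Δv = 290×9.8×ln(4.083) = 2842.0×1.4068 ≈ 3998 m/s.
Total Δv = 3205 + 3948 + 3998 = 11151 m/s.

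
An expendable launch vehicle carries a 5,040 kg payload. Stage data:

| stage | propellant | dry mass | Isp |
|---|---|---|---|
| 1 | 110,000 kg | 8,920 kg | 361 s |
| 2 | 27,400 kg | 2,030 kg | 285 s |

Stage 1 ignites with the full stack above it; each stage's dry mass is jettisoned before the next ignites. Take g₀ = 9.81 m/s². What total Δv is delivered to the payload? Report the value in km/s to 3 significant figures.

Ignition mass of stage 1 = 110,000+8,920 + 27,400+2,030 + 5,040 = 153,390 kg.
Stage 1: m₀ = 153,390 kg, m_f = 153,390 − 110,000 = 43,390 kg; Δv = 361×9.81×ln(3.535) = 3541.4×1.2628 ≈ 4472 m/s.
Stage 2: m₀ = 34,470 kg, m_f = 34,470 − 27,400 = 7,070 kg; Δv = 285×9.81×ln(4.876) = 2795.9×1.5842 ≈ 4429 m/s.
Total Δv = 4472 + 4429 = 8901 m/s.

Δv ≈ 8.90 km/s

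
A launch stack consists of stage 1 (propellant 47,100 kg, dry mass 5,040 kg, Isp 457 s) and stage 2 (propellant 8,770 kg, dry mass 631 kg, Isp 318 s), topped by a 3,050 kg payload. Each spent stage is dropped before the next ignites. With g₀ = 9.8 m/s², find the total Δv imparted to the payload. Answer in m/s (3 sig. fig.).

Δv ≈ 9650 m/s

Ignition mass of stage 1 = 47,100+5,040 + 8,770+631 + 3,050 = 64,591 kg.
Stage 1: m₀ = 64,591 kg, m_f = 64,591 − 47,100 = 17,491 kg; Δv = 457×9.8×ln(3.693) = 4478.6×1.3064 ≈ 5851 m/s.
Stage 2: m₀ = 12,451 kg, m_f = 12,451 − 8,770 = 3,681 kg; Δv = 318×9.8×ln(3.383) = 3116.4×1.2186 ≈ 3798 m/s.
Total Δv = 5851 + 3798 = 9649 m/s.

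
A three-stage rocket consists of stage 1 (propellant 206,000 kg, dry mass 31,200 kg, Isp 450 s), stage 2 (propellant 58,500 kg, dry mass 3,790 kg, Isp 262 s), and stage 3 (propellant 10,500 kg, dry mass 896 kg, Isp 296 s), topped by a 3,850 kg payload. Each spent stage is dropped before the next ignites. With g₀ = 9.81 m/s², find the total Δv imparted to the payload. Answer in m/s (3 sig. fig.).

Ignition mass of stage 1 = 206,000+31,200 + 58,500+3,790 + 10,500+896 + 3,850 = 314,736 kg.
Stage 1: m₀ = 314,736 kg, m_f = 314,736 − 206,000 = 108,736 kg; Δv = 450×9.81×ln(2.894) = 4414.5×1.0628 ≈ 4692 m/s.
Stage 2: m₀ = 77,536 kg, m_f = 77,536 − 58,500 = 19,036 kg; Δv = 262×9.81×ln(4.073) = 2570.2×1.4044 ≈ 3610 m/s.
Stage 3: m₀ = 15,246 kg, m_f = 15,246 − 10,500 = 4,746 kg; Δv = 296×9.81×ln(3.212) = 2903.8×1.1670 ≈ 3389 m/s.
Total Δv = 4692 + 3610 + 3389 = 11691 m/s.

Δv ≈ 11700 m/s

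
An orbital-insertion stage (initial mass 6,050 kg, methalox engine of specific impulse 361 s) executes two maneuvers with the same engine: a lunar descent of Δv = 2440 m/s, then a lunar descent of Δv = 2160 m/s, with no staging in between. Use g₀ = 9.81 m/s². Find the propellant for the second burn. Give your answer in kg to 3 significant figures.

v_e = Isp · g₀ = 361 × 9.81 = 3541.4 m/s.
After the first burn: m = 6050 × exp(−2440/3541.4) = 6050 × 0.50208 = 3,037.58 kg.
After the second burn: m = 3,037.58 × exp(−2160/3541.4) = 3,037.58 × 0.54339 = 1,650.59 kg.
Second-burn propellant = 3,037.58 − 1,650.59 = 1,386.99 kg.

propellant for the second burn ≈ 1390 kg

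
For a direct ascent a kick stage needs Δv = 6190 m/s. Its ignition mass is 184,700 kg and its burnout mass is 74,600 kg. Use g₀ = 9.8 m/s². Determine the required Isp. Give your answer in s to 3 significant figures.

Isp ≈ 697 s

ln(m₀/m_f) = ln(184700/74600) = ln(2.476) = 0.9066.
v_e = Δv / ln(m₀/m_f) = 6190 / 0.9066 = 6827.8 m/s.
Isp = v_e / g₀ = 6827.8 / 9.8 = 696.7 s.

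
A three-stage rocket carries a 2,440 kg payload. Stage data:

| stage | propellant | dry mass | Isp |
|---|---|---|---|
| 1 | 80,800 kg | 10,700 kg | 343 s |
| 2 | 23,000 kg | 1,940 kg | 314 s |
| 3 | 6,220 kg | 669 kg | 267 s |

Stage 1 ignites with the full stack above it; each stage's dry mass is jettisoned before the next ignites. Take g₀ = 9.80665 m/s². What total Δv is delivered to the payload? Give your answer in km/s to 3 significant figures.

Ignition mass of stage 1 = 80,800+10,700 + 23,000+1,940 + 6,220+669 + 2,440 = 125,769 kg.
Stage 1: m₀ = 125,769 kg, m_f = 125,769 − 80,800 = 44,969 kg; Δv = 343×9.80665×ln(2.797) = 3363.7×1.0285 ≈ 3459 m/s.
Stage 2: m₀ = 34,269 kg, m_f = 34,269 − 23,000 = 11,269 kg; Δv = 314×9.80665×ln(3.041) = 3079.3×1.1122 ≈ 3425 m/s.
Stage 3: m₀ = 9,329 kg, m_f = 9,329 − 6,220 = 3,109 kg; Δv = 267×9.80665×ln(3.001) = 2618.4×1.0988 ≈ 2877 m/s.
Total Δv = 3459 + 3425 + 2877 = 9761 m/s.

Δv ≈ 9.76 km/s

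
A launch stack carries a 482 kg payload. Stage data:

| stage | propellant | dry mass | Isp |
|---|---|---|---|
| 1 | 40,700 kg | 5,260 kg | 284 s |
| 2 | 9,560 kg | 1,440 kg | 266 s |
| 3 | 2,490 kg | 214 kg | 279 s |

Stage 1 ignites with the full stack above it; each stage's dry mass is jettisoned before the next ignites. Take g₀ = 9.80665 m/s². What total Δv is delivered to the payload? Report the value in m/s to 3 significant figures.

Δv ≈ 10200 m/s

Ignition mass of stage 1 = 40,700+5,260 + 9,560+1,440 + 2,490+214 + 482 = 60,146 kg.
Stage 1: m₀ = 60,146 kg, m_f = 60,146 − 40,700 = 19,446 kg; Δv = 284×9.80665×ln(3.093) = 2785.1×1.1291 ≈ 3145 m/s.
Stage 2: m₀ = 14,186 kg, m_f = 14,186 − 9,560 = 4,626 kg; Δv = 266×9.80665×ln(3.067) = 2608.6×1.1206 ≈ 2923 m/s.
Stage 3: m₀ = 3,186 kg, m_f = 3,186 − 2,490 = 696 kg; Δv = 279×9.80665×ln(4.578) = 2736.1×1.5212 ≈ 4162 m/s.
Total Δv = 3145 + 2923 + 4162 = 10230 m/s.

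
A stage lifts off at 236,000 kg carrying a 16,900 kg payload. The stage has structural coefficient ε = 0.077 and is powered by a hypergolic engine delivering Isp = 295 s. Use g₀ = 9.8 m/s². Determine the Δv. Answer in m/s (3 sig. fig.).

Δv ≈ 5620 m/s

Stage wet mass = m₀ − payload = 236,000 − 16,900 = 219,100 kg.
Stage dry mass = ε × stage wet mass = 0.077 × 219,100 = 16,870.7 kg.
Burnout mass m_f = stage dry + payload = 16,870.7 + 16,900 = 33,770.7 kg.
v_e = Isp · g₀ = 295 × 9.8 = 2891.0 m/s.
Using Δv = v_e ln(m₀/m_f): Δv = v_e · ln(236,000/33,770.7) = 2891.0 × ln(6.988) = 2891.0 × 1.9442 ≈ 5621 m/s.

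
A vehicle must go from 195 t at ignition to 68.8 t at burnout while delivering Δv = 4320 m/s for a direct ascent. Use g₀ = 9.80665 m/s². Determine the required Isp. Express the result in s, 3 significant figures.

Isp ≈ 423 s

ln(m₀/m_f) = ln(195000/68800) = ln(2.834) = 1.0418.
v_e = Δv / ln(m₀/m_f) = 4320 / 1.0418 = 4146.7 m/s.
Isp = v_e / g₀ = 4146.7 / 9.80665 = 422.8 s.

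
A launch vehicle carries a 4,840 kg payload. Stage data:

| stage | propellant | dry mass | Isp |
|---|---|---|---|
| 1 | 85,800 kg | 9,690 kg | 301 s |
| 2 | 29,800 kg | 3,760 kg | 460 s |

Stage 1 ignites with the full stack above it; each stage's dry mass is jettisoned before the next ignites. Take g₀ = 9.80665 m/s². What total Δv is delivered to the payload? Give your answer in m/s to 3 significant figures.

Δv ≈ 9770 m/s

Ignition mass of stage 1 = 85,800+9,690 + 29,800+3,760 + 4,840 = 133,890 kg.
Stage 1: m₀ = 133,890 kg, m_f = 133,890 − 85,800 = 48,090 kg; Δv = 301×9.80665×ln(2.784) = 2951.8×1.0239 ≈ 3022 m/s.
Stage 2: m₀ = 38,400 kg, m_f = 38,400 − 29,800 = 8,600 kg; Δv = 460×9.80665×ln(4.465) = 4511.1×1.4963 ≈ 6750 m/s.
Total Δv = 3022 + 6750 = 9772 m/s.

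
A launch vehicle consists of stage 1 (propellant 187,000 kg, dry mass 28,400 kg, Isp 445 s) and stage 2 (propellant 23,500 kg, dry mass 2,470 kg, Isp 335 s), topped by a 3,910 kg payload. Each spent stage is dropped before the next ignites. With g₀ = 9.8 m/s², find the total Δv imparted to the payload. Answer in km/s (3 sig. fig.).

Ignition mass of stage 1 = 187,000+28,400 + 23,500+2,470 + 3,910 = 245,280 kg.
Stage 1: m₀ = 245,280 kg, m_f = 245,280 − 187,000 = 58,280 kg; Δv = 445×9.8×ln(4.209) = 4361.0×1.4371 ≈ 6267 m/s.
Stage 2: m₀ = 29,880 kg, m_f = 29,880 − 23,500 = 6,380 kg; Δv = 335×9.8×ln(4.683) = 3283.0×1.5440 ≈ 5069 m/s.
Total Δv = 6267 + 5069 = 11336 m/s.

Δv ≈ 11.3 km/s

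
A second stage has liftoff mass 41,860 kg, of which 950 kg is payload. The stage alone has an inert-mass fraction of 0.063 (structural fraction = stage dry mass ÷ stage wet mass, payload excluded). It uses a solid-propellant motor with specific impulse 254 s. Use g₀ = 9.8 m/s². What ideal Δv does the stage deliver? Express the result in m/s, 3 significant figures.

Stage wet mass = m₀ − payload = 41,860 − 950 = 40,910 kg.
Stage dry mass = ε × stage wet mass = 0.063 × 40,910 = 2,577.33 kg.
Burnout mass m_f = stage dry + payload = 2,577.33 + 950 = 3,527.33 kg.
v_e = Isp · g₀ = 254 × 9.8 = 2489.2 m/s.
Δv = v_e · ln(41,860/3,527.33) = 2489.2 × ln(11.87) = 2489.2 × 2.4738 ≈ 6158 m/s.

Δv ≈ 6160 m/s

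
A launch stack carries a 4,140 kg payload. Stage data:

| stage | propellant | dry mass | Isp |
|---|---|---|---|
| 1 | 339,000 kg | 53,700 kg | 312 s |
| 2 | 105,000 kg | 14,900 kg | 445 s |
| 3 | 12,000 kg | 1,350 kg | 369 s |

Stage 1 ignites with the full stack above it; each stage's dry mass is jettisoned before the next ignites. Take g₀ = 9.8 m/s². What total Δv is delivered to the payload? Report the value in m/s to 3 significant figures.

Δv ≈ 13600 m/s

Ignition mass of stage 1 = 339,000+53,700 + 105,000+14,900 + 12,000+1,350 + 4,140 = 530,090 kg.
Stage 1: m₀ = 530,090 kg, m_f = 530,090 − 339,000 = 191,090 kg; Δv = 312×9.8×ln(2.774) = 3057.6×1.0203 ≈ 3120 m/s.
Stage 2: m₀ = 137,390 kg, m_f = 137,390 − 105,000 = 32,390 kg; Δv = 445×9.8×ln(4.242) = 4361.0×1.4450 ≈ 6302 m/s.
Stage 3: m₀ = 17,490 kg, m_f = 17,490 − 12,000 = 5,490 kg; Δv = 369×9.8×ln(3.186) = 3616.2×1.1587 ≈ 4190 m/s.
Total Δv = 3120 + 6302 + 4190 = 13612 m/s.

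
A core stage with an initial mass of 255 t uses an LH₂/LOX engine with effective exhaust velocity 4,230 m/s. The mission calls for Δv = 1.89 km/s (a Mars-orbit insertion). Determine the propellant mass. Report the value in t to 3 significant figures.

Rocket equation: m₀/m_f = exp(Δv / v_e) = exp(1890 / 4230.0) = exp(0.4468) = 1.5633.
m_f = 255 / 1.5633 = 163.116 t, so propellant = m₀ − m_f = 255 − 163.116 = 91.884 t.

propellant mass ≈ 91.9 t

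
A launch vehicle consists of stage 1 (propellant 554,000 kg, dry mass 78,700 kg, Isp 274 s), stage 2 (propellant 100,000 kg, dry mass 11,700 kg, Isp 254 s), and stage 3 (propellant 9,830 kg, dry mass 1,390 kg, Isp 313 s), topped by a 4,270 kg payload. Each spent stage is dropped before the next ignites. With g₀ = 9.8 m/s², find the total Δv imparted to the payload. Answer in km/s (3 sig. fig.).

Δv ≈ 10.4 km/s

Ignition mass of stage 1 = 554,000+78,700 + 100,000+11,700 + 9,830+1,390 + 4,270 = 759,890 kg.
Stage 1: m₀ = 759,890 kg, m_f = 759,890 − 554,000 = 205,890 kg; Δv = 274×9.8×ln(3.691) = 2685.2×1.3058 ≈ 3506 m/s.
Stage 2: m₀ = 127,190 kg, m_f = 127,190 − 100,000 = 27,190 kg; Δv = 254×9.8×ln(4.678) = 2489.2×1.5428 ≈ 3840 m/s.
Stage 3: m₀ = 15,490 kg, m_f = 15,490 − 9,830 = 5,660 kg; Δv = 313×9.8×ln(2.737) = 3067.4×1.0068 ≈ 3088 m/s.
Total Δv = 3506 + 3840 + 3088 = 10434 m/s.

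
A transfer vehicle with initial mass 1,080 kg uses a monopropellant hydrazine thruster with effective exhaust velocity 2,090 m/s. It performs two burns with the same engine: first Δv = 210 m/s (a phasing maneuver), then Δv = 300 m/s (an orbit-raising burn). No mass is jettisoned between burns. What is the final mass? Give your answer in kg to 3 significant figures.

final mass ≈ 846 kg

After the first burn: m = 1080 × exp(−210/2090.0) = 1080 × 0.90440 = 976.752 kg.
After the second burn: m = 976.752 × exp(−300/2090.0) = 976.752 × 0.86629 = 846.15 kg.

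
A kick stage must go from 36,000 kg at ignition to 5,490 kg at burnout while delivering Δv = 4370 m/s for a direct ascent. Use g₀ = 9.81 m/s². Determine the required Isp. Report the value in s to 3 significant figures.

ln(m₀/m_f) = ln(36000/5490) = ln(6.557) = 1.8806.
Rocket equation: v_e = Δv / ln(m₀/m_f) = 4370 / 1.8806 = 2323.7 m/s.
Isp = v_e / g₀ = 2323.7 / 9.81 = 236.9 s.

Isp ≈ 237 s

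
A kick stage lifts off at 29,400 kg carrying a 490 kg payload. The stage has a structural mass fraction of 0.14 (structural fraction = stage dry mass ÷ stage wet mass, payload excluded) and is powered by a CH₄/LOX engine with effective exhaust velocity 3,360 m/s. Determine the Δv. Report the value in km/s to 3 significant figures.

Stage wet mass = m₀ − payload = 29,400 − 490 = 28,910 kg.
Stage dry mass = ε × stage wet mass = 0.14 × 28,910 = 4,047.4 kg.
Burnout mass m_f = stage dry + payload = 4,047.4 + 490 = 4,537.4 kg.
Δv = v_e · ln(29,400/4,537.4) = 3360.0 × ln(6.479) = 3360.0 × 1.8686 ≈ 6279 m/s.

Δv ≈ 6.28 km/s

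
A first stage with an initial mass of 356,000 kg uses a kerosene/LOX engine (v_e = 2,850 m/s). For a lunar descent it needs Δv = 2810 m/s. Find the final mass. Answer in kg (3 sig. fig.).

Using Δv = v_e ln(m₀/m_f): m₀/m_f = exp(Δv / v_e) = exp(2810 / 2850.0) = exp(0.9860) = 2.6804.
m_f = m₀ / 2.6804 = 356,000 / 2.6804 = 132,816 kg.

final mass ≈ 133000 kg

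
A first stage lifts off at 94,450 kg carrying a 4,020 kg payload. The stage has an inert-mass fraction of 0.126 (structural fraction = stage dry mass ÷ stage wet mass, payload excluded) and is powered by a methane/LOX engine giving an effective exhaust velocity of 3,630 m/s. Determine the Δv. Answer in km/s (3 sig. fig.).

Stage wet mass = m₀ − payload = 94,450 − 4,020 = 90,430 kg.
Stage dry mass = ε × stage wet mass = 0.126 × 90,430 = 11,394.2 kg.
Burnout mass m_f = stage dry + payload = 11,394.2 + 4,020 = 15,414.2 kg.
From the ideal rocket equation, Δv = v_e · ln(94,450/15,414.2) = 3630.0 × ln(6.127) = 3630.0 × 1.8128 ≈ 6580 m/s.

Δv ≈ 6.58 km/s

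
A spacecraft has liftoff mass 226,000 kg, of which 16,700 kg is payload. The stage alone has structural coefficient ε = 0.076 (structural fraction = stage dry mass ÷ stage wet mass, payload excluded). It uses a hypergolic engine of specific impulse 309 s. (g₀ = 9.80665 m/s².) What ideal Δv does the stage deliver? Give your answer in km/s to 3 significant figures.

Δv ≈ 5.87 km/s

Stage wet mass = m₀ − payload = 226,000 − 16,700 = 209,300 kg.
Stage dry mass = ε × stage wet mass = 0.076 × 209,300 = 15,906.8 kg.
Burnout mass m_f = stage dry + payload = 15,906.8 + 16,700 = 32,606.8 kg.
v_e = Isp · g₀ = 309 × 9.80665 = 3030.3 m/s.
From the ideal rocket equation, Δv = v_e · ln(226,000/32,606.8) = 3030.3 × ln(6.931) = 3030.3 × 1.9360 ≈ 5867 m/s.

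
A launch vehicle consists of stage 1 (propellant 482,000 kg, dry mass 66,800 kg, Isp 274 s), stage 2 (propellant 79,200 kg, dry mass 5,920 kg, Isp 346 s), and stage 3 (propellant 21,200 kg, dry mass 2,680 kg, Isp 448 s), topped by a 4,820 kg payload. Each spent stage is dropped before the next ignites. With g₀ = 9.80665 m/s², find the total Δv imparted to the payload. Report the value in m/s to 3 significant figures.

Δv ≈ 13400 m/s

Ignition mass of stage 1 = 482,000+66,800 + 79,200+5,920 + 21,200+2,680 + 4,820 = 662,620 kg.
Stage 1: m₀ = 662,620 kg, m_f = 662,620 − 482,000 = 180,620 kg; Δv = 274×9.80665×ln(3.669) = 2687.0×1.2998 ≈ 3493 m/s.
Stage 2: m₀ = 113,820 kg, m_f = 113,820 − 79,200 = 34,620 kg; Δv = 346×9.80665×ln(3.288) = 3393.1×1.1902 ≈ 4038 m/s.
Stage 3: m₀ = 28,700 kg, m_f = 28,700 − 21,200 = 7,500 kg; Δv = 448×9.80665×ln(3.827) = 4393.4×1.3420 ≈ 5896 m/s.
Total Δv = 3493 + 4038 + 5896 = 13427 m/s.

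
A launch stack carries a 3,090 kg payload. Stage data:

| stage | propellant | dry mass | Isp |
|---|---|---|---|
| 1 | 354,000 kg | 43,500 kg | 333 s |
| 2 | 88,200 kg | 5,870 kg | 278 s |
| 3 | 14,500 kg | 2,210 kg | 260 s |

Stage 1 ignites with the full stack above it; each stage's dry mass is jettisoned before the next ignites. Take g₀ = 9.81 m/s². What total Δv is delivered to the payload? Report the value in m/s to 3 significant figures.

Ignition mass of stage 1 = 354,000+43,500 + 88,200+5,870 + 14,500+2,210 + 3,090 = 511,370 kg.
Stage 1: m₀ = 511,370 kg, m_f = 511,370 − 354,000 = 157,370 kg; Δv = 333×9.81×ln(3.249) = 3266.7×1.1785 ≈ 3850 m/s.
Stage 2: m₀ = 113,870 kg, m_f = 113,870 − 88,200 = 25,670 kg; Δv = 278×9.81×ln(4.436) = 2727.2×1.4897 ≈ 4063 m/s.
Stage 3: m₀ = 19,800 kg, m_f = 19,800 − 14,500 = 5,300 kg; Δv = 260×9.81×ln(3.736) = 2550.6×1.3180 ≈ 3362 m/s.
Total Δv = 3850 + 4063 + 3362 = 11275 m/s.

Δv ≈ 11300 m/s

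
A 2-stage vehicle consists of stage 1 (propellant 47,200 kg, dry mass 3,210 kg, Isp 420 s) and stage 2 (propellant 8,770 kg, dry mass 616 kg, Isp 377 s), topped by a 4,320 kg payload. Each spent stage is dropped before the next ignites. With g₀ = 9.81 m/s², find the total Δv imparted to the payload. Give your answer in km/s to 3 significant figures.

Ignition mass of stage 1 = 47,200+3,210 + 8,770+616 + 4,320 = 64,116 kg.
Stage 1: m₀ = 64,116 kg, m_f = 64,116 − 47,200 = 16,916 kg; Δv = 420×9.81×ln(3.79) = 4120.2×1.3324 ≈ 5490 m/s.
Stage 2: m₀ = 13,706 kg, m_f = 13,706 − 8,770 = 4,936 kg; Δv = 377×9.81×ln(2.777) = 3698.4×1.0213 ≈ 3777 m/s.
Total Δv = 5490 + 3777 = 9267 m/s.

Δv ≈ 9.27 km/s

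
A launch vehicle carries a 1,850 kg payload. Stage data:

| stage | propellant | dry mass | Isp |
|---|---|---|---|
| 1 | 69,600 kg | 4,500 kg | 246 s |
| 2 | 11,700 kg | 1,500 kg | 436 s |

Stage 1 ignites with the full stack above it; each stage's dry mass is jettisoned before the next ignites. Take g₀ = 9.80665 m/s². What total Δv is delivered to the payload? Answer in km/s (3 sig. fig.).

Δv ≈ 10.1 km/s

Ignition mass of stage 1 = 69,600+4,500 + 11,700+1,500 + 1,850 = 89,150 kg.
Stage 1: m₀ = 89,150 kg, m_f = 89,150 − 69,600 = 19,550 kg; Δv = 246×9.80665×ln(4.56) = 2412.4×1.5173 ≈ 3660 m/s.
Stage 2: m₀ = 15,050 kg, m_f = 15,050 − 11,700 = 3,350 kg; Δv = 436×9.80665×ln(4.493) = 4275.7×1.5024 ≈ 6424 m/s.
Total Δv = 3660 + 6424 = 10084 m/s.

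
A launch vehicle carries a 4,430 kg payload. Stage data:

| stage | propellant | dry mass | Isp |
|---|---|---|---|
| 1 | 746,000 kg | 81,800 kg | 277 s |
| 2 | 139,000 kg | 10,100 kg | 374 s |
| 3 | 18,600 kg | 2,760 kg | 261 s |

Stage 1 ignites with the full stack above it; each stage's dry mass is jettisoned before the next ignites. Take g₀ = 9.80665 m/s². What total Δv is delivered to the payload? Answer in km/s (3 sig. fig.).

Δv ≈ 12.8 km/s

Ignition mass of stage 1 = 746,000+81,800 + 139,000+10,100 + 18,600+2,760 + 4,430 = 1,002,690 kg.
Stage 1: m₀ = 1,002,690 kg, m_f = 1,002,690 − 746,000 = 256,690 kg; Δv = 277×9.80665×ln(3.906) = 2716.4×1.3626 ≈ 3701 m/s.
Stage 2: m₀ = 174,890 kg, m_f = 174,890 − 139,000 = 35,890 kg; Δv = 374×9.80665×ln(4.873) = 3667.7×1.5837 ≈ 5809 m/s.
Stage 3: m₀ = 25,790 kg, m_f = 25,790 − 18,600 = 7,190 kg; Δv = 261×9.80665×ln(3.587) = 2559.5×1.2773 ≈ 3269 m/s.
Total Δv = 3701 + 5809 + 3269 = 12779 m/s.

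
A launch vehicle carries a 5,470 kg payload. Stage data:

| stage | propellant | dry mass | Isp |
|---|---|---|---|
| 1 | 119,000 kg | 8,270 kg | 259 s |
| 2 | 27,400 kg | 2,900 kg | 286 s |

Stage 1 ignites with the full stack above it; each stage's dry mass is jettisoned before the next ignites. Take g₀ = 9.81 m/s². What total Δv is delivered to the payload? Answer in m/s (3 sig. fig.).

Δv ≈ 7400 m/s

Ignition mass of stage 1 = 119,000+8,270 + 27,400+2,900 + 5,470 = 163,040 kg.
Stage 1: m₀ = 163,040 kg, m_f = 163,040 − 119,000 = 44,040 kg; Δv = 259×9.81×ln(3.702) = 2540.8×1.3089 ≈ 3326 m/s.
Stage 2: m₀ = 35,770 kg, m_f = 35,770 − 27,400 = 8,370 kg; Δv = 286×9.81×ln(4.274) = 2805.7×1.4525 ≈ 4075 m/s.
Total Δv = 3326 + 4075 = 7401 m/s.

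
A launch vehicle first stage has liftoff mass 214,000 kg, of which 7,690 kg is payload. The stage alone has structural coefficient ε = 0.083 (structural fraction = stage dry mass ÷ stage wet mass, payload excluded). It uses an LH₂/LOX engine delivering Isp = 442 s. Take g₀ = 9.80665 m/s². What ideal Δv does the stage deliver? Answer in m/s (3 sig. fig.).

Stage wet mass = m₀ − payload = 214,000 − 7,690 = 206,310 kg.
Stage dry mass = ε × stage wet mass = 0.083 × 206,310 = 17,123.7 kg.
Burnout mass m_f = stage dry + payload = 17,123.7 + 7,690 = 24,813.7 kg.
v_e = Isp · g₀ = 442 × 9.80665 = 4334.5 m/s.
Δv = v_e · ln(214,000/24,813.7) = 4334.5 × ln(8.624) = 4334.5 × 2.1546 ≈ 9339 m/s.

Δv ≈ 9340 m/s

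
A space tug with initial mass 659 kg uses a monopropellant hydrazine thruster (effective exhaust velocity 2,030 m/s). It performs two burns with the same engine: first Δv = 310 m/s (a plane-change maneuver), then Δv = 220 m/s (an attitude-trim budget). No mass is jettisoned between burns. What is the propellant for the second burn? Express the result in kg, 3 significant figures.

After the first burn: m = 659 × exp(−310/2030.0) = 659 × 0.85838 = 565.672 kg.
After the second burn: m = 565.672 × exp(−220/2030.0) = 565.672 × 0.89729 = 507.572 kg.
Second-burn propellant = 565.672 − 507.572 = 58.1 kg.

propellant for the second burn ≈ 58.1 kg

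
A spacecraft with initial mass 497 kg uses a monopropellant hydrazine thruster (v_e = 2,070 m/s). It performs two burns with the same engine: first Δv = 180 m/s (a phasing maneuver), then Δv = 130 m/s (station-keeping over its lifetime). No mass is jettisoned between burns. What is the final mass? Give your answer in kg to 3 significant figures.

After the first burn: m = 497 × exp(−180/2070.0) = 497 × 0.91672 = 455.61 kg.
After the second burn: m = 455.61 × exp(−130/2070.0) = 455.61 × 0.93913 = 427.877 kg.

final mass ≈ 428 kg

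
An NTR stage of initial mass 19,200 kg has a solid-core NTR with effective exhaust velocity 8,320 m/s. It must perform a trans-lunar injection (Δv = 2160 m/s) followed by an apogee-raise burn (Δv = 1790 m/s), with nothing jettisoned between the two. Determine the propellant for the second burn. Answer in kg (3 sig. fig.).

propellant for the second burn ≈ 2870 kg

After the first burn: m = 19200 × exp(−2160/8320.0) = 19200 × 0.77135 = 14,809.9 kg.
After the second burn: m = 14,809.9 × exp(−1790/8320.0) = 14,809.9 × 0.80643 = 11,943.1 kg.
Second-burn propellant = 14,809.9 − 11,943.1 = 2,866.8 kg.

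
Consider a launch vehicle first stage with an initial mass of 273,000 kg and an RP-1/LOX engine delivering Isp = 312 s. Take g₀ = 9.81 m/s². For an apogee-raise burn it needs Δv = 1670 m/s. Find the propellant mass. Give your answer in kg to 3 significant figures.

propellant mass ≈ 115000 kg

v_e = Isp · g₀ = 312 × 9.81 = 3060.7 m/s.
Rocket equation: m₀/m_f = exp(Δv / v_e) = exp(1670 / 3060.7) = exp(0.5456) = 1.7257.
m_f = 273,000 / 1.7257 = 158,197 kg, so propellant = m₀ − m_f = 273,000 − 158,197 = 114,803 kg.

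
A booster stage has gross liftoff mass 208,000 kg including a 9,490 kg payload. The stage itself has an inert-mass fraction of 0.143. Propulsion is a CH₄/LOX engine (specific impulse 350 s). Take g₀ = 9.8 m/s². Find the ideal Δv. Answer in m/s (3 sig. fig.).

Stage wet mass = m₀ − payload = 208,000 − 9,490 = 198,510 kg.
Stage dry mass = ε × stage wet mass = 0.143 × 198,510 = 28,386.9 kg.
Burnout mass m_f = stage dry + payload = 28,386.9 + 9,490 = 37,876.9 kg.
v_e = Isp · g₀ = 350 × 9.8 = 3430.0 m/s.
Using Δv = v_e ln(m₀/m_f): Δv = v_e · ln(208,000/37,876.9) = 3430.0 × ln(5.491) = 3430.0 × 1.7032 ≈ 5842 m/s.

Δv ≈ 5840 m/s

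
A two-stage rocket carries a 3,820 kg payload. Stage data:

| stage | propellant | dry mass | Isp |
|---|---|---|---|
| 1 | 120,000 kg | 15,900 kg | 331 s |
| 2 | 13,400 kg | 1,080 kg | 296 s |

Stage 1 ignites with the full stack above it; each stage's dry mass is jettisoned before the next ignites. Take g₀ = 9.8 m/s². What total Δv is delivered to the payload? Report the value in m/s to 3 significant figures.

Ignition mass of stage 1 = 120,000+15,900 + 13,400+1,080 + 3,820 = 154,200 kg.
Stage 1: m₀ = 154,200 kg, m_f = 154,200 − 120,000 = 34,200 kg; Δv = 331×9.8×ln(4.509) = 3243.8×1.5060 ≈ 4885 m/s.
Stage 2: m₀ = 18,300 kg, m_f = 18,300 − 13,400 = 4,900 kg; Δv = 296×9.8×ln(3.735) = 2900.8×1.3177 ≈ 3822 m/s.
Total Δv = 4885 + 3822 = 8707 m/s.

Δv ≈ 8710 m/s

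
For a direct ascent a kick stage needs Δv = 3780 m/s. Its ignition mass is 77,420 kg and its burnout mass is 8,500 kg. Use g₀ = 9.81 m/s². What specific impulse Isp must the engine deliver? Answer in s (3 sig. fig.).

Isp ≈ 174 s

ln(m₀/m_f) = ln(77420/8500) = ln(9.108) = 2.2092.
v_e = Δv / ln(m₀/m_f) = 3780 / 2.2092 = 1711.0 m/s.
Isp = v_e / g₀ = 1711.0 / 9.81 = 174.4 s.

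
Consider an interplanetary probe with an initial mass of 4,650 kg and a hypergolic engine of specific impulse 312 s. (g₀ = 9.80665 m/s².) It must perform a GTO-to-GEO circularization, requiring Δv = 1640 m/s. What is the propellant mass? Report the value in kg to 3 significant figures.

v_e = Isp · g₀ = 312 × 9.80665 = 3059.7 m/s.
m₀/m_f = exp(Δv / v_e) = exp(1640 / 3059.7) = exp(0.5360) = 1.7092.
m_f = 4,650 / 1.7092 = 2,720.57 kg, so propellant = m₀ − m_f = 4,650 − 2,720.57 = 1,929.43 kg.

propellant mass ≈ 1930 kg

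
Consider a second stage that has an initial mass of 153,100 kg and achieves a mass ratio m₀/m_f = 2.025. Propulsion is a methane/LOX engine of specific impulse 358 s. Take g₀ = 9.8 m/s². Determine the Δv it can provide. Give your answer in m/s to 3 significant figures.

v_e = Isp · g₀ = 358 × 9.8 = 3508.4 m/s.
Δv = v_e · ln(2.025) = 3508.4 × 0.7056 ≈ 2475.4 m/s.

Δv ≈ 2480 m/s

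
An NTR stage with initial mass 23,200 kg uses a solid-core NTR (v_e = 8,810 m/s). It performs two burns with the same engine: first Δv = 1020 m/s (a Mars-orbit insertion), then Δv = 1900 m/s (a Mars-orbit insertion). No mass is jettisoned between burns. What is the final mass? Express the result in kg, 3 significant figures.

After the first burn: m = 23200 × exp(−1020/8810.0) = 23200 × 0.89067 = 20,663.5 kg.
After the second burn: m = 20,663.5 × exp(−1900/8810.0) = 20,663.5 × 0.80601 = 16,655 kg.

final mass ≈ 16700 kg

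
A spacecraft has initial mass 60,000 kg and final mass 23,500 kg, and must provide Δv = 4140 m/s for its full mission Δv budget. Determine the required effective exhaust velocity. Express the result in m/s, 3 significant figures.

ln(m₀/m_f) = ln(60000/23500) = ln(2.553) = 0.9373.
Rocket equation: v_e = Δv / ln(m₀/m_f) = 4140 / 0.9373 = 4416.7 m/s.

v_e ≈ 4420 m/s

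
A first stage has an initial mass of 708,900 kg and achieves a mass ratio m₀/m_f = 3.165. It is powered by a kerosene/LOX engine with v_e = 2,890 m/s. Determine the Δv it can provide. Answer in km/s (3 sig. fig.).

Rocket equation: Δv = v_e · ln(3.165) = 2890.0 × 1.1522 ≈ 3329.7 m/s.

Δv ≈ 3.33 km/s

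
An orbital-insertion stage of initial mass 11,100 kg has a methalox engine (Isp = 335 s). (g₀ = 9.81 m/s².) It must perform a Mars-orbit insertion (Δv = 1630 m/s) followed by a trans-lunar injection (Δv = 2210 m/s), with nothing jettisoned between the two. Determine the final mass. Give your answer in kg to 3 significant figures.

final mass ≈ 3450 kg

v_e = Isp · g₀ = 335 × 9.81 = 3286.4 m/s.
After the first burn: m = 11100 × exp(−1630/3286.4) = 11100 × 0.60897 = 6,759.57 kg.
After the second burn: m = 6,759.57 × exp(−2210/3286.4) = 6,759.57 × 0.51044 = 3,450.35 kg.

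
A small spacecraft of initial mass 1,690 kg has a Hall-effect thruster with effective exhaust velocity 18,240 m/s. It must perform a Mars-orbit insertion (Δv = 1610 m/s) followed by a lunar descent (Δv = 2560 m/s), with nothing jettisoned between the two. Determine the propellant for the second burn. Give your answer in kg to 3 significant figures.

After the first burn: m = 1690 × exp(−1610/18240.0) = 1690 × 0.91552 = 1,547.23 kg.
After the second burn: m = 1,547.23 × exp(−2560/18240.0) = 1,547.23 × 0.86905 = 1,344.62 kg.
Second-burn propellant = 1,547.23 − 1,344.62 = 202.61 kg.

propellant for the second burn ≈ 203 kg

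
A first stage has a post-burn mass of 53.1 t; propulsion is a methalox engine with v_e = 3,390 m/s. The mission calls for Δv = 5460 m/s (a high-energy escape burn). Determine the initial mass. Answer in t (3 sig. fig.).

Rocket equation: m₀/m_f = exp(Δv / v_e) = exp(5460 / 3390.0) = exp(1.6106) = 5.0059.
m₀ = m_f × 5.0059 = 53.1 × 5.0059 = 265.813 t.

initial mass ≈ 266 t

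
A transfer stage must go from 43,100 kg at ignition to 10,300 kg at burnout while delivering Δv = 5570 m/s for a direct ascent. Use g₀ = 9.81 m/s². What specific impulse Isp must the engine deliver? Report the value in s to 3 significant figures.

ln(m₀/m_f) = ln(43100/10300) = ln(4.184) = 1.4314.
Using Δv = v_e ln(m₀/m_f): v_e = Δv / ln(m₀/m_f) = 5570 / 1.4314 = 3891.4 m/s.
Isp = v_e / g₀ = 3891.4 / 9.81 = 396.7 s.

Isp ≈ 397 s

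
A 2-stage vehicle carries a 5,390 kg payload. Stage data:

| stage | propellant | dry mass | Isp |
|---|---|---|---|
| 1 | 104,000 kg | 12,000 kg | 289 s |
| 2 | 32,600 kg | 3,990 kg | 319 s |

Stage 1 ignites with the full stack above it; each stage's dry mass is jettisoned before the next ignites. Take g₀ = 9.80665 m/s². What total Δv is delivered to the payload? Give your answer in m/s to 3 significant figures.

Ignition mass of stage 1 = 104,000+12,000 + 32,600+3,990 + 5,390 = 157,980 kg.
Stage 1: m₀ = 157,980 kg, m_f = 157,980 − 104,000 = 53,980 kg; Δv = 289×9.80665×ln(2.927) = 2834.1×1.0739 ≈ 3043 m/s.
Stage 2: m₀ = 41,980 kg, m_f = 41,980 − 32,600 = 9,380 kg; Δv = 319×9.80665×ln(4.475) = 3128.3×1.4986 ≈ 4688 m/s.
Total Δv = 3043 + 4688 = 7731 m/s.

Δv ≈ 7730 m/s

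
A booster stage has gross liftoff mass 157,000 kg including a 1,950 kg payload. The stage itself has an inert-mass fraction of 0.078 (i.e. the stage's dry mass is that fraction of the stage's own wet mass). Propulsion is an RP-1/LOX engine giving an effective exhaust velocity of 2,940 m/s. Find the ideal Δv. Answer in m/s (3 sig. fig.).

Stage wet mass = m₀ − payload = 157,000 − 1,950 = 155,050 kg.
Stage dry mass = ε × stage wet mass = 0.078 × 155,050 = 12,093.9 kg.
Burnout mass m_f = stage dry + payload = 12,093.9 + 1,950 = 14,043.9 kg.
Δv = v_e · ln(157,000/14,043.9) = 2940.0 × ln(11.18) = 2940.0 × 2.4141 ≈ 7097 m/s.

Δv ≈ 7100 m/s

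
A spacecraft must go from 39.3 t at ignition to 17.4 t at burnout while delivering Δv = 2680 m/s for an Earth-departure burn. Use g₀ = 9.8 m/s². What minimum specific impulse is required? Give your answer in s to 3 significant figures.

ln(m₀/m_f) = ln(39300/17400) = ln(2.259) = 0.8148.
v_e = Δv / ln(m₀/m_f) = 2680 / 0.8148 = 3289.3 m/s.
Isp = v_e / g₀ = 3289.3 / 9.8 = 335.6 s.

Isp ≈ 336 s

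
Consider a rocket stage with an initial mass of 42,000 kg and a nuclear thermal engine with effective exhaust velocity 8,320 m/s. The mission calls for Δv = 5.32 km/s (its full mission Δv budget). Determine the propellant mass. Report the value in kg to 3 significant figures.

propellant mass ≈ 19800 kg

Rocket equation: m₀/m_f = exp(Δv / v_e) = exp(5320 / 8320.0) = exp(0.6394) = 1.8954.
m_f = 42,000 / 1.8954 = 22,158.9 kg, so propellant = m₀ − m_f = 42,000 − 22,158.9 = 19,841.1 kg.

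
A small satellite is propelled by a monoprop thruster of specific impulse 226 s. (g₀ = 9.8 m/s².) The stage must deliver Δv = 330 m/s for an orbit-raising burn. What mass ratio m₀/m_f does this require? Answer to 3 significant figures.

mass ratio ≈ 1.16

v_e = Isp · g₀ = 226 × 9.8 = 2214.8 m/s.
m₀/m_f = exp(Δv / v_e) = exp(330 / 2214.8) = exp(0.1490) = 1.1607.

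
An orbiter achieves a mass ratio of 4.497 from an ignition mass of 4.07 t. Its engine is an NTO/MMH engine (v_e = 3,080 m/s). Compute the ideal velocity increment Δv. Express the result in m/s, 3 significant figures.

Using Δv = v_e ln(m₀/m_f): Δv = v_e · ln(4.497) = 3080.0 × 1.5034 ≈ 4630.5 m/s.

Δv ≈ 4630 m/s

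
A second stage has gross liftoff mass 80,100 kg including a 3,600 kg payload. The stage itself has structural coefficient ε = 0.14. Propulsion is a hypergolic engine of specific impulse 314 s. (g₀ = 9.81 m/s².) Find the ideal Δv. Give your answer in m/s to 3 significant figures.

Δv ≈ 5310 m/s

Stage wet mass = m₀ − payload = 80,100 − 3,600 = 76,500 kg.
Stage dry mass = ε × stage wet mass = 0.14 × 76,500 = 10,710 kg.
Burnout mass m_f = stage dry + payload = 10,710 + 3,600 = 14,310 kg.
v_e = Isp · g₀ = 314 × 9.81 = 3080.3 m/s.
Δv = v_e · ln(80,100/14,310) = 3080.3 × ln(5.597) = 3080.3 × 1.7223 ≈ 5305 m/s.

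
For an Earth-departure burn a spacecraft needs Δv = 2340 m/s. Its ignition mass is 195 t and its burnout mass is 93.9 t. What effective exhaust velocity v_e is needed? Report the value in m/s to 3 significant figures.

v_e ≈ 3200 m/s

ln(m₀/m_f) = ln(195000/93900) = ln(2.077) = 0.7308.
By the Tsiolkovsky rocket equation, v_e = Δv / ln(m₀/m_f) = 2340 / 0.7308 = 3202.1 m/s.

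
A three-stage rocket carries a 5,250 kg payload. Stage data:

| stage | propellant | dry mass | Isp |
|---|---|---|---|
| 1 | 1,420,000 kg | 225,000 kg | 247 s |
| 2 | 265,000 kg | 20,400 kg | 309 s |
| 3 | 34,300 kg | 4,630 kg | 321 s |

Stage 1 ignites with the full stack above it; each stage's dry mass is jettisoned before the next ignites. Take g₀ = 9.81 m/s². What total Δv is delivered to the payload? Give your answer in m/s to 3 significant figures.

Ignition mass of stage 1 = 1,420,000+225,000 + 265,000+20,400 + 34,300+4,630 + 5,250 = 1,974,580 kg.
Stage 1: m₀ = 1,974,580 kg, m_f = 1,974,580 − 1,420,000 = 554,580 kg; Δv = 247×9.81×ln(3.56) = 2423.1×1.2699 ≈ 3077 m/s.
Stage 2: m₀ = 329,580 kg, m_f = 329,580 − 265,000 = 64,580 kg; Δv = 309×9.81×ln(5.103) = 3031.3×1.6299 ≈ 4941 m/s.
Stage 3: m₀ = 44,180 kg, m_f = 44,180 − 34,300 = 9,880 kg; Δv = 321×9.81×ln(4.472) = 3149.0×1.4978 ≈ 4716 m/s.
Total Δv = 3077 + 4941 + 4716 = 12734 m/s.

Δv ≈ 12700 m/s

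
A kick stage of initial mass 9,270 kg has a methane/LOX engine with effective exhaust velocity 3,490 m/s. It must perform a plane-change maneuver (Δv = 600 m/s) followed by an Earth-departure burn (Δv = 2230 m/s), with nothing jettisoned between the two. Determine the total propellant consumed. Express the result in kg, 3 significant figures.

After the first burn: m = 9270 × exp(−600/3490.0) = 9270 × 0.84205 = 7,805.8 kg.
After the second burn: m = 7,805.8 × exp(−2230/3490.0) = 7,805.8 × 0.52784 = 4,120.21 kg.
Total propellant = m₀ − m_final = 9270 − 4,120.21 = 5,149.79 kg.

total propellant consumed ≈ 5150 kg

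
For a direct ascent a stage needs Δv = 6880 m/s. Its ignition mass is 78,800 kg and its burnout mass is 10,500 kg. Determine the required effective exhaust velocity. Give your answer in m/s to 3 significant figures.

ln(m₀/m_f) = ln(78800/10500) = ln(7.505) = 2.0155.
By the Tsiolkovsky rocket equation, v_e = Δv / ln(m₀/m_f) = 6880 / 2.0155 = 3413.5 m/s.

v_e ≈ 3410 m/s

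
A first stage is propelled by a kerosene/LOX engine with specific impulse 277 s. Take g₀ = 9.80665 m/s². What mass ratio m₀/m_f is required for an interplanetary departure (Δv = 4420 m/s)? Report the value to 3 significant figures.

mass ratio ≈ 5.09

v_e = Isp · g₀ = 277 × 9.80665 = 2716.4 m/s.
m₀/m_f = exp(Δv / v_e) = exp(4420 / 2716.4) = exp(1.6271) = 5.0892.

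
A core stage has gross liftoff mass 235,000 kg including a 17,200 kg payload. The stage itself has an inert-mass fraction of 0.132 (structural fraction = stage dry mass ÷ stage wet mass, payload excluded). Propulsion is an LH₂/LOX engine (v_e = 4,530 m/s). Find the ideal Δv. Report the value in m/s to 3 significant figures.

Stage wet mass = m₀ − payload = 235,000 − 17,200 = 217,800 kg.
Stage dry mass = ε × stage wet mass = 0.132 × 217,800 = 28,749.6 kg.
Burnout mass m_f = stage dry + payload = 28,749.6 + 17,200 = 45,949.6 kg.
Δv = v_e · ln(235,000/45,949.6) = 4530.0 × ln(5.114) = 4530.0 × 1.6320 ≈ 7393 m/s.

Δv ≈ 7390 m/s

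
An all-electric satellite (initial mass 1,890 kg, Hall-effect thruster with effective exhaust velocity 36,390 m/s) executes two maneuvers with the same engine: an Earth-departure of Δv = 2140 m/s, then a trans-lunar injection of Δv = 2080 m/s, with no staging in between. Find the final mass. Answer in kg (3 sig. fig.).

After the first burn: m = 1890 × exp(−2140/36390.0) = 1890 × 0.94289 = 1,782.06 kg.
After the second burn: m = 1,782.06 × exp(−2080/36390.0) = 1,782.06 × 0.94444 = 1,683.05 kg.

final mass ≈ 1680 kg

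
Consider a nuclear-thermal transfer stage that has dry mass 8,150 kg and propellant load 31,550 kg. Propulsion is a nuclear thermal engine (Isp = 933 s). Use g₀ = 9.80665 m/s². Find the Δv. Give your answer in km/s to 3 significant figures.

Δv ≈ 14.5 km/s

v_e = Isp · g₀ = 933 × 9.80665 = 9149.6 m/s.
m₀ = m_dry + m_prop = 8,150 + 31,550 = 39,700 kg.
Δv = v_e · ln(m₀/m_f) = 9149.6 × ln(4.871) = 9149.6 × 1.5833 ≈ 14486.9 m/s.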